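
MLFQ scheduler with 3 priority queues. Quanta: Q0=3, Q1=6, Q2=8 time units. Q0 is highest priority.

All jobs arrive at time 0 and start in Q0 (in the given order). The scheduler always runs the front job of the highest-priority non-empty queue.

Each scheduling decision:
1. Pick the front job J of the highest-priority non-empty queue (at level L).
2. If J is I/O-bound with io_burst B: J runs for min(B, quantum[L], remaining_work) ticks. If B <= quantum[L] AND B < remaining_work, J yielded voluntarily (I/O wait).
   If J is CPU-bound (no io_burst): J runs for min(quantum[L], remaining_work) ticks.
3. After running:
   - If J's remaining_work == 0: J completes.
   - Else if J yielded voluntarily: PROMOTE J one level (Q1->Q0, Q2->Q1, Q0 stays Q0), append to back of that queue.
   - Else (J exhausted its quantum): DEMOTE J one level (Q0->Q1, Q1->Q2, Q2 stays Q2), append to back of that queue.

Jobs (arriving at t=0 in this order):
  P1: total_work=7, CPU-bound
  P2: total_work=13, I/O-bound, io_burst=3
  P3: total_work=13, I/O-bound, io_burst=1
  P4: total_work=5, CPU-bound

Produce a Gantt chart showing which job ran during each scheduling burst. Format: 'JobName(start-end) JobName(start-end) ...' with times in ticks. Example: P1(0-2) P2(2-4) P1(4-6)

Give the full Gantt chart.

t=0-3: P1@Q0 runs 3, rem=4, quantum used, demote→Q1. Q0=[P2,P3,P4] Q1=[P1] Q2=[]
t=3-6: P2@Q0 runs 3, rem=10, I/O yield, promote→Q0. Q0=[P3,P4,P2] Q1=[P1] Q2=[]
t=6-7: P3@Q0 runs 1, rem=12, I/O yield, promote→Q0. Q0=[P4,P2,P3] Q1=[P1] Q2=[]
t=7-10: P4@Q0 runs 3, rem=2, quantum used, demote→Q1. Q0=[P2,P3] Q1=[P1,P4] Q2=[]
t=10-13: P2@Q0 runs 3, rem=7, I/O yield, promote→Q0. Q0=[P3,P2] Q1=[P1,P4] Q2=[]
t=13-14: P3@Q0 runs 1, rem=11, I/O yield, promote→Q0. Q0=[P2,P3] Q1=[P1,P4] Q2=[]
t=14-17: P2@Q0 runs 3, rem=4, I/O yield, promote→Q0. Q0=[P3,P2] Q1=[P1,P4] Q2=[]
t=17-18: P3@Q0 runs 1, rem=10, I/O yield, promote→Q0. Q0=[P2,P3] Q1=[P1,P4] Q2=[]
t=18-21: P2@Q0 runs 3, rem=1, I/O yield, promote→Q0. Q0=[P3,P2] Q1=[P1,P4] Q2=[]
t=21-22: P3@Q0 runs 1, rem=9, I/O yield, promote→Q0. Q0=[P2,P3] Q1=[P1,P4] Q2=[]
t=22-23: P2@Q0 runs 1, rem=0, completes. Q0=[P3] Q1=[P1,P4] Q2=[]
t=23-24: P3@Q0 runs 1, rem=8, I/O yield, promote→Q0. Q0=[P3] Q1=[P1,P4] Q2=[]
t=24-25: P3@Q0 runs 1, rem=7, I/O yield, promote→Q0. Q0=[P3] Q1=[P1,P4] Q2=[]
t=25-26: P3@Q0 runs 1, rem=6, I/O yield, promote→Q0. Q0=[P3] Q1=[P1,P4] Q2=[]
t=26-27: P3@Q0 runs 1, rem=5, I/O yield, promote→Q0. Q0=[P3] Q1=[P1,P4] Q2=[]
t=27-28: P3@Q0 runs 1, rem=4, I/O yield, promote→Q0. Q0=[P3] Q1=[P1,P4] Q2=[]
t=28-29: P3@Q0 runs 1, rem=3, I/O yield, promote→Q0. Q0=[P3] Q1=[P1,P4] Q2=[]
t=29-30: P3@Q0 runs 1, rem=2, I/O yield, promote→Q0. Q0=[P3] Q1=[P1,P4] Q2=[]
t=30-31: P3@Q0 runs 1, rem=1, I/O yield, promote→Q0. Q0=[P3] Q1=[P1,P4] Q2=[]
t=31-32: P3@Q0 runs 1, rem=0, completes. Q0=[] Q1=[P1,P4] Q2=[]
t=32-36: P1@Q1 runs 4, rem=0, completes. Q0=[] Q1=[P4] Q2=[]
t=36-38: P4@Q1 runs 2, rem=0, completes. Q0=[] Q1=[] Q2=[]

Answer: P1(0-3) P2(3-6) P3(6-7) P4(7-10) P2(10-13) P3(13-14) P2(14-17) P3(17-18) P2(18-21) P3(21-22) P2(22-23) P3(23-24) P3(24-25) P3(25-26) P3(26-27) P3(27-28) P3(28-29) P3(29-30) P3(30-31) P3(31-32) P1(32-36) P4(36-38)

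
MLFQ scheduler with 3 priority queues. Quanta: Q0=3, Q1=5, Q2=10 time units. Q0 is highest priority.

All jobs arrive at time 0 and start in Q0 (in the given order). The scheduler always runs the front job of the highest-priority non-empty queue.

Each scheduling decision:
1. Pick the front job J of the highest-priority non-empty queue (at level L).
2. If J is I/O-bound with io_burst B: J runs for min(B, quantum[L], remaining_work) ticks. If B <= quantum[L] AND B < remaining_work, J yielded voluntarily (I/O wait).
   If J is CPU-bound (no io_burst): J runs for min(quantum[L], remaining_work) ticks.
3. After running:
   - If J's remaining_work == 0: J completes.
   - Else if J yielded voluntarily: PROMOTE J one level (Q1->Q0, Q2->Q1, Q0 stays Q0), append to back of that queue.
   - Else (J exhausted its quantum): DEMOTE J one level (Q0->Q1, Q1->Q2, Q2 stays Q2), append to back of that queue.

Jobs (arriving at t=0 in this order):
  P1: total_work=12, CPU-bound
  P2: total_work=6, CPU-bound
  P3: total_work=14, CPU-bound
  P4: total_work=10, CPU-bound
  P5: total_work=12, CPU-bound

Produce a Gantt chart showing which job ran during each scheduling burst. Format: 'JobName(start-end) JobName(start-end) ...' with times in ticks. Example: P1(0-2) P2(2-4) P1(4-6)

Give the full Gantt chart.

t=0-3: P1@Q0 runs 3, rem=9, quantum used, demote→Q1. Q0=[P2,P3,P4,P5] Q1=[P1] Q2=[]
t=3-6: P2@Q0 runs 3, rem=3, quantum used, demote→Q1. Q0=[P3,P4,P5] Q1=[P1,P2] Q2=[]
t=6-9: P3@Q0 runs 3, rem=11, quantum used, demote→Q1. Q0=[P4,P5] Q1=[P1,P2,P3] Q2=[]
t=9-12: P4@Q0 runs 3, rem=7, quantum used, demote→Q1. Q0=[P5] Q1=[P1,P2,P3,P4] Q2=[]
t=12-15: P5@Q0 runs 3, rem=9, quantum used, demote→Q1. Q0=[] Q1=[P1,P2,P3,P4,P5] Q2=[]
t=15-20: P1@Q1 runs 5, rem=4, quantum used, demote→Q2. Q0=[] Q1=[P2,P3,P4,P5] Q2=[P1]
t=20-23: P2@Q1 runs 3, rem=0, completes. Q0=[] Q1=[P3,P4,P5] Q2=[P1]
t=23-28: P3@Q1 runs 5, rem=6, quantum used, demote→Q2. Q0=[] Q1=[P4,P5] Q2=[P1,P3]
t=28-33: P4@Q1 runs 5, rem=2, quantum used, demote→Q2. Q0=[] Q1=[P5] Q2=[P1,P3,P4]
t=33-38: P5@Q1 runs 5, rem=4, quantum used, demote→Q2. Q0=[] Q1=[] Q2=[P1,P3,P4,P5]
t=38-42: P1@Q2 runs 4, rem=0, completes. Q0=[] Q1=[] Q2=[P3,P4,P5]
t=42-48: P3@Q2 runs 6, rem=0, completes. Q0=[] Q1=[] Q2=[P4,P5]
t=48-50: P4@Q2 runs 2, rem=0, completes. Q0=[] Q1=[] Q2=[P5]
t=50-54: P5@Q2 runs 4, rem=0, completes. Q0=[] Q1=[] Q2=[]

Answer: P1(0-3) P2(3-6) P3(6-9) P4(9-12) P5(12-15) P1(15-20) P2(20-23) P3(23-28) P4(28-33) P5(33-38) P1(38-42) P3(42-48) P4(48-50) P5(50-54)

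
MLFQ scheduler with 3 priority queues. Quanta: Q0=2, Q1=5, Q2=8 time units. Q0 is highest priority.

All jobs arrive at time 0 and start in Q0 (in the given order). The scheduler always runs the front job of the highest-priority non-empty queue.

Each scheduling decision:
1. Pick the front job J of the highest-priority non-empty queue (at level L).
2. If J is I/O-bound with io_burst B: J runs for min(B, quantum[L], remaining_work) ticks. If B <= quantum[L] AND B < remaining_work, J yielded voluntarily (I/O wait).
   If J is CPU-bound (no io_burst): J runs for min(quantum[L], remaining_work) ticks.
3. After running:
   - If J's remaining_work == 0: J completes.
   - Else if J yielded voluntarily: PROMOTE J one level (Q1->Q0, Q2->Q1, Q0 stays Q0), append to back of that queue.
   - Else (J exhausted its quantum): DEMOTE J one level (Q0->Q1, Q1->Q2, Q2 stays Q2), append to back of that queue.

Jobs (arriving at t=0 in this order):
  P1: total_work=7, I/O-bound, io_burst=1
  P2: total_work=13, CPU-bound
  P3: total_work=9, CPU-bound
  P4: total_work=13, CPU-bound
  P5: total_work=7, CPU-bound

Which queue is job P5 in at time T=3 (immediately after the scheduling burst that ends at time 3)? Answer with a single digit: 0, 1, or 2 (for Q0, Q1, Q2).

Answer: 0

Derivation:
t=0-1: P1@Q0 runs 1, rem=6, I/O yield, promote→Q0. Q0=[P2,P3,P4,P5,P1] Q1=[] Q2=[]
t=1-3: P2@Q0 runs 2, rem=11, quantum used, demote→Q1. Q0=[P3,P4,P5,P1] Q1=[P2] Q2=[]
t=3-5: P3@Q0 runs 2, rem=7, quantum used, demote→Q1. Q0=[P4,P5,P1] Q1=[P2,P3] Q2=[]
t=5-7: P4@Q0 runs 2, rem=11, quantum used, demote→Q1. Q0=[P5,P1] Q1=[P2,P3,P4] Q2=[]
t=7-9: P5@Q0 runs 2, rem=5, quantum used, demote→Q1. Q0=[P1] Q1=[P2,P3,P4,P5] Q2=[]
t=9-10: P1@Q0 runs 1, rem=5, I/O yield, promote→Q0. Q0=[P1] Q1=[P2,P3,P4,P5] Q2=[]
t=10-11: P1@Q0 runs 1, rem=4, I/O yield, promote→Q0. Q0=[P1] Q1=[P2,P3,P4,P5] Q2=[]
t=11-12: P1@Q0 runs 1, rem=3, I/O yield, promote→Q0. Q0=[P1] Q1=[P2,P3,P4,P5] Q2=[]
t=12-13: P1@Q0 runs 1, rem=2, I/O yield, promote→Q0. Q0=[P1] Q1=[P2,P3,P4,P5] Q2=[]
t=13-14: P1@Q0 runs 1, rem=1, I/O yield, promote→Q0. Q0=[P1] Q1=[P2,P3,P4,P5] Q2=[]
t=14-15: P1@Q0 runs 1, rem=0, completes. Q0=[] Q1=[P2,P3,P4,P5] Q2=[]
t=15-20: P2@Q1 runs 5, rem=6, quantum used, demote→Q2. Q0=[] Q1=[P3,P4,P5] Q2=[P2]
t=20-25: P3@Q1 runs 5, rem=2, quantum used, demote→Q2. Q0=[] Q1=[P4,P5] Q2=[P2,P3]
t=25-30: P4@Q1 runs 5, rem=6, quantum used, demote→Q2. Q0=[] Q1=[P5] Q2=[P2,P3,P4]
t=30-35: P5@Q1 runs 5, rem=0, completes. Q0=[] Q1=[] Q2=[P2,P3,P4]
t=35-41: P2@Q2 runs 6, rem=0, completes. Q0=[] Q1=[] Q2=[P3,P4]
t=41-43: P3@Q2 runs 2, rem=0, completes. Q0=[] Q1=[] Q2=[P4]
t=43-49: P4@Q2 runs 6, rem=0, completes. Q0=[] Q1=[] Q2=[]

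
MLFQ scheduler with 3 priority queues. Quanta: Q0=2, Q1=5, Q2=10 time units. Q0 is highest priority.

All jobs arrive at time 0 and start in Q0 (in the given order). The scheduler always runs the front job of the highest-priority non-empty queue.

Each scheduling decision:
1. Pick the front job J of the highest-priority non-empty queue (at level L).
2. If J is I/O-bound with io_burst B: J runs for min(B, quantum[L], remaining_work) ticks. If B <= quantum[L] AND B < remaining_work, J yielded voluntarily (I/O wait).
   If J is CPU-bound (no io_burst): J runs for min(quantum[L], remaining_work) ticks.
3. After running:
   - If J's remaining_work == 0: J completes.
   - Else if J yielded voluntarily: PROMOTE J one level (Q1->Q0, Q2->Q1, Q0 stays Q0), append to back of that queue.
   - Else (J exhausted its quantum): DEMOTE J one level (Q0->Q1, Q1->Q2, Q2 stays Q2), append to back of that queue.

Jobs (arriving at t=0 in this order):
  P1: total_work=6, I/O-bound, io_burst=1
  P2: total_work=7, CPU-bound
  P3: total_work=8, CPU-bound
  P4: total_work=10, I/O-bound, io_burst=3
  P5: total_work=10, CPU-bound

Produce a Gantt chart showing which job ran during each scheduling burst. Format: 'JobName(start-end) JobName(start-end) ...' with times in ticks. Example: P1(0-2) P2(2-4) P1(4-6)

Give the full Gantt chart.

Answer: P1(0-1) P2(1-3) P3(3-5) P4(5-7) P5(7-9) P1(9-10) P1(10-11) P1(11-12) P1(12-13) P1(13-14) P2(14-19) P3(19-24) P4(24-27) P4(27-29) P5(29-34) P4(34-37) P3(37-38) P5(38-41)

Derivation:
t=0-1: P1@Q0 runs 1, rem=5, I/O yield, promote→Q0. Q0=[P2,P3,P4,P5,P1] Q1=[] Q2=[]
t=1-3: P2@Q0 runs 2, rem=5, quantum used, demote→Q1. Q0=[P3,P4,P5,P1] Q1=[P2] Q2=[]
t=3-5: P3@Q0 runs 2, rem=6, quantum used, demote→Q1. Q0=[P4,P5,P1] Q1=[P2,P3] Q2=[]
t=5-7: P4@Q0 runs 2, rem=8, quantum used, demote→Q1. Q0=[P5,P1] Q1=[P2,P3,P4] Q2=[]
t=7-9: P5@Q0 runs 2, rem=8, quantum used, demote→Q1. Q0=[P1] Q1=[P2,P3,P4,P5] Q2=[]
t=9-10: P1@Q0 runs 1, rem=4, I/O yield, promote→Q0. Q0=[P1] Q1=[P2,P3,P4,P5] Q2=[]
t=10-11: P1@Q0 runs 1, rem=3, I/O yield, promote→Q0. Q0=[P1] Q1=[P2,P3,P4,P5] Q2=[]
t=11-12: P1@Q0 runs 1, rem=2, I/O yield, promote→Q0. Q0=[P1] Q1=[P2,P3,P4,P5] Q2=[]
t=12-13: P1@Q0 runs 1, rem=1, I/O yield, promote→Q0. Q0=[P1] Q1=[P2,P3,P4,P5] Q2=[]
t=13-14: P1@Q0 runs 1, rem=0, completes. Q0=[] Q1=[P2,P3,P4,P5] Q2=[]
t=14-19: P2@Q1 runs 5, rem=0, completes. Q0=[] Q1=[P3,P4,P5] Q2=[]
t=19-24: P3@Q1 runs 5, rem=1, quantum used, demote→Q2. Q0=[] Q1=[P4,P5] Q2=[P3]
t=24-27: P4@Q1 runs 3, rem=5, I/O yield, promote→Q0. Q0=[P4] Q1=[P5] Q2=[P3]
t=27-29: P4@Q0 runs 2, rem=3, quantum used, demote→Q1. Q0=[] Q1=[P5,P4] Q2=[P3]
t=29-34: P5@Q1 runs 5, rem=3, quantum used, demote→Q2. Q0=[] Q1=[P4] Q2=[P3,P5]
t=34-37: P4@Q1 runs 3, rem=0, completes. Q0=[] Q1=[] Q2=[P3,P5]
t=37-38: P3@Q2 runs 1, rem=0, completes. Q0=[] Q1=[] Q2=[P5]
t=38-41: P5@Q2 runs 3, rem=0, completes. Q0=[] Q1=[] Q2=[]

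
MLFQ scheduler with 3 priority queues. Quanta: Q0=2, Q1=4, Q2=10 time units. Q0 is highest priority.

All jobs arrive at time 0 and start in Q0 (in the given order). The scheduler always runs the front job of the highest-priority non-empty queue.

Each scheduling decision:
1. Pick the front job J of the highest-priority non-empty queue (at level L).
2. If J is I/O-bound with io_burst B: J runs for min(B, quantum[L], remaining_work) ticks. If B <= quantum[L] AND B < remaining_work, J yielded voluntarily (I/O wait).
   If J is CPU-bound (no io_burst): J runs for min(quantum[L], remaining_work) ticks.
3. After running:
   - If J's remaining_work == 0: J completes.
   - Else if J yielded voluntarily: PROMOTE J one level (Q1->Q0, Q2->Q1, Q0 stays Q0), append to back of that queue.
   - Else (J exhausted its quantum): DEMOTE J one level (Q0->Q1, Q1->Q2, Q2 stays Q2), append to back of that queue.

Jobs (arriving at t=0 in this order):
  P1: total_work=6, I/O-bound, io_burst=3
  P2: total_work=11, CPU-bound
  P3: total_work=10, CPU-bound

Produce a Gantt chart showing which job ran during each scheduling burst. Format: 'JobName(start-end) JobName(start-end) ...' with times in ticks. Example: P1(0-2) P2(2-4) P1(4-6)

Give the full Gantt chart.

t=0-2: P1@Q0 runs 2, rem=4, quantum used, demote→Q1. Q0=[P2,P3] Q1=[P1] Q2=[]
t=2-4: P2@Q0 runs 2, rem=9, quantum used, demote→Q1. Q0=[P3] Q1=[P1,P2] Q2=[]
t=4-6: P3@Q0 runs 2, rem=8, quantum used, demote→Q1. Q0=[] Q1=[P1,P2,P3] Q2=[]
t=6-9: P1@Q1 runs 3, rem=1, I/O yield, promote→Q0. Q0=[P1] Q1=[P2,P3] Q2=[]
t=9-10: P1@Q0 runs 1, rem=0, completes. Q0=[] Q1=[P2,P3] Q2=[]
t=10-14: P2@Q1 runs 4, rem=5, quantum used, demote→Q2. Q0=[] Q1=[P3] Q2=[P2]
t=14-18: P3@Q1 runs 4, rem=4, quantum used, demote→Q2. Q0=[] Q1=[] Q2=[P2,P3]
t=18-23: P2@Q2 runs 5, rem=0, completes. Q0=[] Q1=[] Q2=[P3]
t=23-27: P3@Q2 runs 4, rem=0, completes. Q0=[] Q1=[] Q2=[]

Answer: P1(0-2) P2(2-4) P3(4-6) P1(6-9) P1(9-10) P2(10-14) P3(14-18) P2(18-23) P3(23-27)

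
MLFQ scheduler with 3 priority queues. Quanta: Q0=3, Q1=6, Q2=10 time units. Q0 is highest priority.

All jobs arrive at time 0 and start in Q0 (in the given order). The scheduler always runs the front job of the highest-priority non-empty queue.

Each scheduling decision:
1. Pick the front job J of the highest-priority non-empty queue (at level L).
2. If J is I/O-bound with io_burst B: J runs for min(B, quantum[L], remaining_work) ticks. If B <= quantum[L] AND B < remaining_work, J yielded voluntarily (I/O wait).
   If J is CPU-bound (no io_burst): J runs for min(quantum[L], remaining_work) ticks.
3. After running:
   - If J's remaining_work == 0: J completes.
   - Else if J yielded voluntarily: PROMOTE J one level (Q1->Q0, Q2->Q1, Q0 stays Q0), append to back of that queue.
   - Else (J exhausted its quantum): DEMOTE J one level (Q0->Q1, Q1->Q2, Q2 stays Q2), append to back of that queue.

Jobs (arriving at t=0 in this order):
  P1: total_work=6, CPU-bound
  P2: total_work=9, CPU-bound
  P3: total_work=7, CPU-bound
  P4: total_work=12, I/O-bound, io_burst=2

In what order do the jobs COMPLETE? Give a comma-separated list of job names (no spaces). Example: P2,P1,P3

Answer: P4,P1,P2,P3

Derivation:
t=0-3: P1@Q0 runs 3, rem=3, quantum used, demote→Q1. Q0=[P2,P3,P4] Q1=[P1] Q2=[]
t=3-6: P2@Q0 runs 3, rem=6, quantum used, demote→Q1. Q0=[P3,P4] Q1=[P1,P2] Q2=[]
t=6-9: P3@Q0 runs 3, rem=4, quantum used, demote→Q1. Q0=[P4] Q1=[P1,P2,P3] Q2=[]
t=9-11: P4@Q0 runs 2, rem=10, I/O yield, promote→Q0. Q0=[P4] Q1=[P1,P2,P3] Q2=[]
t=11-13: P4@Q0 runs 2, rem=8, I/O yield, promote→Q0. Q0=[P4] Q1=[P1,P2,P3] Q2=[]
t=13-15: P4@Q0 runs 2, rem=6, I/O yield, promote→Q0. Q0=[P4] Q1=[P1,P2,P3] Q2=[]
t=15-17: P4@Q0 runs 2, rem=4, I/O yield, promote→Q0. Q0=[P4] Q1=[P1,P2,P3] Q2=[]
t=17-19: P4@Q0 runs 2, rem=2, I/O yield, promote→Q0. Q0=[P4] Q1=[P1,P2,P3] Q2=[]
t=19-21: P4@Q0 runs 2, rem=0, completes. Q0=[] Q1=[P1,P2,P3] Q2=[]
t=21-24: P1@Q1 runs 3, rem=0, completes. Q0=[] Q1=[P2,P3] Q2=[]
t=24-30: P2@Q1 runs 6, rem=0, completes. Q0=[] Q1=[P3] Q2=[]
t=30-34: P3@Q1 runs 4, rem=0, completes. Q0=[] Q1=[] Q2=[]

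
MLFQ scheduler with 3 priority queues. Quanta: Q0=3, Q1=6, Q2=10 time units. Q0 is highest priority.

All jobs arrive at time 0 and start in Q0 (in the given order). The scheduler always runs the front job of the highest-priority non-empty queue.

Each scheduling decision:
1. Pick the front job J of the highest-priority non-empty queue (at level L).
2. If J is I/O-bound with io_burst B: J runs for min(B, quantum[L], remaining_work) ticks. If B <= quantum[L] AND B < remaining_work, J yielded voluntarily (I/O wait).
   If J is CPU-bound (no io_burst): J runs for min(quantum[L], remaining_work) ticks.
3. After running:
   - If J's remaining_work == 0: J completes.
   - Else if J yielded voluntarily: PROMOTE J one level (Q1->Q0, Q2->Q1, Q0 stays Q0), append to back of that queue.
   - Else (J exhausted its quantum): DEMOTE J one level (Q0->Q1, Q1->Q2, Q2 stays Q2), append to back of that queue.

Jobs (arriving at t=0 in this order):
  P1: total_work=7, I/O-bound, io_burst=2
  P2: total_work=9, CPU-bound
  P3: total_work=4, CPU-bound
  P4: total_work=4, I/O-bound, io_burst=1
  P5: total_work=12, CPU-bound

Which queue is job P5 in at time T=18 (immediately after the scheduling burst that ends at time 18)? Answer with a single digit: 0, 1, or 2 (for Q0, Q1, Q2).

t=0-2: P1@Q0 runs 2, rem=5, I/O yield, promote→Q0. Q0=[P2,P3,P4,P5,P1] Q1=[] Q2=[]
t=2-5: P2@Q0 runs 3, rem=6, quantum used, demote→Q1. Q0=[P3,P4,P5,P1] Q1=[P2] Q2=[]
t=5-8: P3@Q0 runs 3, rem=1, quantum used, demote→Q1. Q0=[P4,P5,P1] Q1=[P2,P3] Q2=[]
t=8-9: P4@Q0 runs 1, rem=3, I/O yield, promote→Q0. Q0=[P5,P1,P4] Q1=[P2,P3] Q2=[]
t=9-12: P5@Q0 runs 3, rem=9, quantum used, demote→Q1. Q0=[P1,P4] Q1=[P2,P3,P5] Q2=[]
t=12-14: P1@Q0 runs 2, rem=3, I/O yield, promote→Q0. Q0=[P4,P1] Q1=[P2,P3,P5] Q2=[]
t=14-15: P4@Q0 runs 1, rem=2, I/O yield, promote→Q0. Q0=[P1,P4] Q1=[P2,P3,P5] Q2=[]
t=15-17: P1@Q0 runs 2, rem=1, I/O yield, promote→Q0. Q0=[P4,P1] Q1=[P2,P3,P5] Q2=[]
t=17-18: P4@Q0 runs 1, rem=1, I/O yield, promote→Q0. Q0=[P1,P4] Q1=[P2,P3,P5] Q2=[]
t=18-19: P1@Q0 runs 1, rem=0, completes. Q0=[P4] Q1=[P2,P3,P5] Q2=[]
t=19-20: P4@Q0 runs 1, rem=0, completes. Q0=[] Q1=[P2,P3,P5] Q2=[]
t=20-26: P2@Q1 runs 6, rem=0, completes. Q0=[] Q1=[P3,P5] Q2=[]
t=26-27: P3@Q1 runs 1, rem=0, completes. Q0=[] Q1=[P5] Q2=[]
t=27-33: P5@Q1 runs 6, rem=3, quantum used, demote→Q2. Q0=[] Q1=[] Q2=[P5]
t=33-36: P5@Q2 runs 3, rem=0, completes. Q0=[] Q1=[] Q2=[]

Answer: 1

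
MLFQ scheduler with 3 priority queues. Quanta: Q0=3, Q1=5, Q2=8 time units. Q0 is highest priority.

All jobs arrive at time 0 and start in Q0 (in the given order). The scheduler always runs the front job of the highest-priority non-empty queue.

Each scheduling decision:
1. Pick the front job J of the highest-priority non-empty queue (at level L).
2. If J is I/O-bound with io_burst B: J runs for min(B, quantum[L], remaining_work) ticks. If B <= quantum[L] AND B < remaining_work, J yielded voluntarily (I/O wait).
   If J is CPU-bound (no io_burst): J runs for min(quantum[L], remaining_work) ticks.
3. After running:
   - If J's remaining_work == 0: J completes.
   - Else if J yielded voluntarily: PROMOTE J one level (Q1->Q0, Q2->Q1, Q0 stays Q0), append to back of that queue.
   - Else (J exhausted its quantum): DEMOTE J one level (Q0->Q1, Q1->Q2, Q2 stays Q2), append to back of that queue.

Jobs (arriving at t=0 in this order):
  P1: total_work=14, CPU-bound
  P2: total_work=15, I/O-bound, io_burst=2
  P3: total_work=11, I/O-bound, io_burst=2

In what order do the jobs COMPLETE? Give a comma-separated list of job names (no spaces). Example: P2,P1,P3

t=0-3: P1@Q0 runs 3, rem=11, quantum used, demote→Q1. Q0=[P2,P3] Q1=[P1] Q2=[]
t=3-5: P2@Q0 runs 2, rem=13, I/O yield, promote→Q0. Q0=[P3,P2] Q1=[P1] Q2=[]
t=5-7: P3@Q0 runs 2, rem=9, I/O yield, promote→Q0. Q0=[P2,P3] Q1=[P1] Q2=[]
t=7-9: P2@Q0 runs 2, rem=11, I/O yield, promote→Q0. Q0=[P3,P2] Q1=[P1] Q2=[]
t=9-11: P3@Q0 runs 2, rem=7, I/O yield, promote→Q0. Q0=[P2,P3] Q1=[P1] Q2=[]
t=11-13: P2@Q0 runs 2, rem=9, I/O yield, promote→Q0. Q0=[P3,P2] Q1=[P1] Q2=[]
t=13-15: P3@Q0 runs 2, rem=5, I/O yield, promote→Q0. Q0=[P2,P3] Q1=[P1] Q2=[]
t=15-17: P2@Q0 runs 2, rem=7, I/O yield, promote→Q0. Q0=[P3,P2] Q1=[P1] Q2=[]
t=17-19: P3@Q0 runs 2, rem=3, I/O yield, promote→Q0. Q0=[P2,P3] Q1=[P1] Q2=[]
t=19-21: P2@Q0 runs 2, rem=5, I/O yield, promote→Q0. Q0=[P3,P2] Q1=[P1] Q2=[]
t=21-23: P3@Q0 runs 2, rem=1, I/O yield, promote→Q0. Q0=[P2,P3] Q1=[P1] Q2=[]
t=23-25: P2@Q0 runs 2, rem=3, I/O yield, promote→Q0. Q0=[P3,P2] Q1=[P1] Q2=[]
t=25-26: P3@Q0 runs 1, rem=0, completes. Q0=[P2] Q1=[P1] Q2=[]
t=26-28: P2@Q0 runs 2, rem=1, I/O yield, promote→Q0. Q0=[P2] Q1=[P1] Q2=[]
t=28-29: P2@Q0 runs 1, rem=0, completes. Q0=[] Q1=[P1] Q2=[]
t=29-34: P1@Q1 runs 5, rem=6, quantum used, demote→Q2. Q0=[] Q1=[] Q2=[P1]
t=34-40: P1@Q2 runs 6, rem=0, completes. Q0=[] Q1=[] Q2=[]

Answer: P3,P2,P1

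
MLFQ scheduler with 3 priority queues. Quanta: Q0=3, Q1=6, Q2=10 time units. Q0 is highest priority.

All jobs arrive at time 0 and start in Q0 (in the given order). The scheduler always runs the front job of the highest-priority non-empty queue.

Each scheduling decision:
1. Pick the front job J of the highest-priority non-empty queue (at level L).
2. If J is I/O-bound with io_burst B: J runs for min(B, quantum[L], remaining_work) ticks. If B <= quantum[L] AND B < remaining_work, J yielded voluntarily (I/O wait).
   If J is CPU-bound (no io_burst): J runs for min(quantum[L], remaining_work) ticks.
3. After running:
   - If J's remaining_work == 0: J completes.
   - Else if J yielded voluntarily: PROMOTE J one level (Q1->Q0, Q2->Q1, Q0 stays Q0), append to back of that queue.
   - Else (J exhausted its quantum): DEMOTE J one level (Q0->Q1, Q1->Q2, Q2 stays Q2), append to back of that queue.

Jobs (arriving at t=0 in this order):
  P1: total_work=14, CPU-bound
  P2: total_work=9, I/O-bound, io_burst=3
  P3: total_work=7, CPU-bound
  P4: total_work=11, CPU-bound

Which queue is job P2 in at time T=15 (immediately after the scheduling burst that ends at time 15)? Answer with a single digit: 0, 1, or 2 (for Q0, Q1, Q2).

Answer: 0

Derivation:
t=0-3: P1@Q0 runs 3, rem=11, quantum used, demote→Q1. Q0=[P2,P3,P4] Q1=[P1] Q2=[]
t=3-6: P2@Q0 runs 3, rem=6, I/O yield, promote→Q0. Q0=[P3,P4,P2] Q1=[P1] Q2=[]
t=6-9: P3@Q0 runs 3, rem=4, quantum used, demote→Q1. Q0=[P4,P2] Q1=[P1,P3] Q2=[]
t=9-12: P4@Q0 runs 3, rem=8, quantum used, demote→Q1. Q0=[P2] Q1=[P1,P3,P4] Q2=[]
t=12-15: P2@Q0 runs 3, rem=3, I/O yield, promote→Q0. Q0=[P2] Q1=[P1,P3,P4] Q2=[]
t=15-18: P2@Q0 runs 3, rem=0, completes. Q0=[] Q1=[P1,P3,P4] Q2=[]
t=18-24: P1@Q1 runs 6, rem=5, quantum used, demote→Q2. Q0=[] Q1=[P3,P4] Q2=[P1]
t=24-28: P3@Q1 runs 4, rem=0, completes. Q0=[] Q1=[P4] Q2=[P1]
t=28-34: P4@Q1 runs 6, rem=2, quantum used, demote→Q2. Q0=[] Q1=[] Q2=[P1,P4]
t=34-39: P1@Q2 runs 5, rem=0, completes. Q0=[] Q1=[] Q2=[P4]
t=39-41: P4@Q2 runs 2, rem=0, completes. Q0=[] Q1=[] Q2=[]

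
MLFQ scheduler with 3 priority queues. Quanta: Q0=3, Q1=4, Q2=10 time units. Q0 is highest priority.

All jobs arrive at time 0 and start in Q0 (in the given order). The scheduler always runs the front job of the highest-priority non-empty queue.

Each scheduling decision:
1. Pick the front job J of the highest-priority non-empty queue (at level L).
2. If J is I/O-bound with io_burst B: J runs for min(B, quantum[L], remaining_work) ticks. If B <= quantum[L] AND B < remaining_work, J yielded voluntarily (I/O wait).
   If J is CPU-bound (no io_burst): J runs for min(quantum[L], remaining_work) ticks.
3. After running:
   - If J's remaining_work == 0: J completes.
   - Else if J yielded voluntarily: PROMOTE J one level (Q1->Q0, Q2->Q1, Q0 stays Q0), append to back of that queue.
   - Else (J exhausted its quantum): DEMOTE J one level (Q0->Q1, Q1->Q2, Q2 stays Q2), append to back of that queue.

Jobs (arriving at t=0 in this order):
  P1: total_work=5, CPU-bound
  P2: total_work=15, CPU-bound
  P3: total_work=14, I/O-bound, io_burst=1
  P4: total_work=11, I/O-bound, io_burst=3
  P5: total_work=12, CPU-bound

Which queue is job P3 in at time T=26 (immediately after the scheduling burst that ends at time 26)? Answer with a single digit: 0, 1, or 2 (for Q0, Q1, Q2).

t=0-3: P1@Q0 runs 3, rem=2, quantum used, demote→Q1. Q0=[P2,P3,P4,P5] Q1=[P1] Q2=[]
t=3-6: P2@Q0 runs 3, rem=12, quantum used, demote→Q1. Q0=[P3,P4,P5] Q1=[P1,P2] Q2=[]
t=6-7: P3@Q0 runs 1, rem=13, I/O yield, promote→Q0. Q0=[P4,P5,P3] Q1=[P1,P2] Q2=[]
t=7-10: P4@Q0 runs 3, rem=8, I/O yield, promote→Q0. Q0=[P5,P3,P4] Q1=[P1,P2] Q2=[]
t=10-13: P5@Q0 runs 3, rem=9, quantum used, demote→Q1. Q0=[P3,P4] Q1=[P1,P2,P5] Q2=[]
t=13-14: P3@Q0 runs 1, rem=12, I/O yield, promote→Q0. Q0=[P4,P3] Q1=[P1,P2,P5] Q2=[]
t=14-17: P4@Q0 runs 3, rem=5, I/O yield, promote→Q0. Q0=[P3,P4] Q1=[P1,P2,P5] Q2=[]
t=17-18: P3@Q0 runs 1, rem=11, I/O yield, promote→Q0. Q0=[P4,P3] Q1=[P1,P2,P5] Q2=[]
t=18-21: P4@Q0 runs 3, rem=2, I/O yield, promote→Q0. Q0=[P3,P4] Q1=[P1,P2,P5] Q2=[]
t=21-22: P3@Q0 runs 1, rem=10, I/O yield, promote→Q0. Q0=[P4,P3] Q1=[P1,P2,P5] Q2=[]
t=22-24: P4@Q0 runs 2, rem=0, completes. Q0=[P3] Q1=[P1,P2,P5] Q2=[]
t=24-25: P3@Q0 runs 1, rem=9, I/O yield, promote→Q0. Q0=[P3] Q1=[P1,P2,P5] Q2=[]
t=25-26: P3@Q0 runs 1, rem=8, I/O yield, promote→Q0. Q0=[P3] Q1=[P1,P2,P5] Q2=[]
t=26-27: P3@Q0 runs 1, rem=7, I/O yield, promote→Q0. Q0=[P3] Q1=[P1,P2,P5] Q2=[]
t=27-28: P3@Q0 runs 1, rem=6, I/O yield, promote→Q0. Q0=[P3] Q1=[P1,P2,P5] Q2=[]
t=28-29: P3@Q0 runs 1, rem=5, I/O yield, promote→Q0. Q0=[P3] Q1=[P1,P2,P5] Q2=[]
t=29-30: P3@Q0 runs 1, rem=4, I/O yield, promote→Q0. Q0=[P3] Q1=[P1,P2,P5] Q2=[]
t=30-31: P3@Q0 runs 1, rem=3, I/O yield, promote→Q0. Q0=[P3] Q1=[P1,P2,P5] Q2=[]
t=31-32: P3@Q0 runs 1, rem=2, I/O yield, promote→Q0. Q0=[P3] Q1=[P1,P2,P5] Q2=[]
t=32-33: P3@Q0 runs 1, rem=1, I/O yield, promote→Q0. Q0=[P3] Q1=[P1,P2,P5] Q2=[]
t=33-34: P3@Q0 runs 1, rem=0, completes. Q0=[] Q1=[P1,P2,P5] Q2=[]
t=34-36: P1@Q1 runs 2, rem=0, completes. Q0=[] Q1=[P2,P5] Q2=[]
t=36-40: P2@Q1 runs 4, rem=8, quantum used, demote→Q2. Q0=[] Q1=[P5] Q2=[P2]
t=40-44: P5@Q1 runs 4, rem=5, quantum used, demote→Q2. Q0=[] Q1=[] Q2=[P2,P5]
t=44-52: P2@Q2 runs 8, rem=0, completes. Q0=[] Q1=[] Q2=[P5]
t=52-57: P5@Q2 runs 5, rem=0, completes. Q0=[] Q1=[] Q2=[]

Answer: 0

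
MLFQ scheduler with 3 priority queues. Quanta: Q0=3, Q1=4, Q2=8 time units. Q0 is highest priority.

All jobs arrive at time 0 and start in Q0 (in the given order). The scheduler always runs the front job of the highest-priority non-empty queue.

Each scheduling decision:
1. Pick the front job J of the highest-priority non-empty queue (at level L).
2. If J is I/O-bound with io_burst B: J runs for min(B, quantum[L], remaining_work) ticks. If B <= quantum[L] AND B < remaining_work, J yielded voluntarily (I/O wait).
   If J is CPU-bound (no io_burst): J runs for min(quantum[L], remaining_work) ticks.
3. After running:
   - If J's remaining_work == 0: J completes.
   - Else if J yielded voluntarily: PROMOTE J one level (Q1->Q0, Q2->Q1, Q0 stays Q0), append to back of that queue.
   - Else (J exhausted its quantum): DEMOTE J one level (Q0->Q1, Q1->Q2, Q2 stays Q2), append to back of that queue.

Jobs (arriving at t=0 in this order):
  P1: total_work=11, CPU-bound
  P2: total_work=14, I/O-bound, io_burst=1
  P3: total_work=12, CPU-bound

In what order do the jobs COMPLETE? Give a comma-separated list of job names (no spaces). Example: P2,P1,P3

Answer: P2,P1,P3

Derivation:
t=0-3: P1@Q0 runs 3, rem=8, quantum used, demote→Q1. Q0=[P2,P3] Q1=[P1] Q2=[]
t=3-4: P2@Q0 runs 1, rem=13, I/O yield, promote→Q0. Q0=[P3,P2] Q1=[P1] Q2=[]
t=4-7: P3@Q0 runs 3, rem=9, quantum used, demote→Q1. Q0=[P2] Q1=[P1,P3] Q2=[]
t=7-8: P2@Q0 runs 1, rem=12, I/O yield, promote→Q0. Q0=[P2] Q1=[P1,P3] Q2=[]
t=8-9: P2@Q0 runs 1, rem=11, I/O yield, promote→Q0. Q0=[P2] Q1=[P1,P3] Q2=[]
t=9-10: P2@Q0 runs 1, rem=10, I/O yield, promote→Q0. Q0=[P2] Q1=[P1,P3] Q2=[]
t=10-11: P2@Q0 runs 1, rem=9, I/O yield, promote→Q0. Q0=[P2] Q1=[P1,P3] Q2=[]
t=11-12: P2@Q0 runs 1, rem=8, I/O yield, promote→Q0. Q0=[P2] Q1=[P1,P3] Q2=[]
t=12-13: P2@Q0 runs 1, rem=7, I/O yield, promote→Q0. Q0=[P2] Q1=[P1,P3] Q2=[]
t=13-14: P2@Q0 runs 1, rem=6, I/O yield, promote→Q0. Q0=[P2] Q1=[P1,P3] Q2=[]
t=14-15: P2@Q0 runs 1, rem=5, I/O yield, promote→Q0. Q0=[P2] Q1=[P1,P3] Q2=[]
t=15-16: P2@Q0 runs 1, rem=4, I/O yield, promote→Q0. Q0=[P2] Q1=[P1,P3] Q2=[]
t=16-17: P2@Q0 runs 1, rem=3, I/O yield, promote→Q0. Q0=[P2] Q1=[P1,P3] Q2=[]
t=17-18: P2@Q0 runs 1, rem=2, I/O yield, promote→Q0. Q0=[P2] Q1=[P1,P3] Q2=[]
t=18-19: P2@Q0 runs 1, rem=1, I/O yield, promote→Q0. Q0=[P2] Q1=[P1,P3] Q2=[]
t=19-20: P2@Q0 runs 1, rem=0, completes. Q0=[] Q1=[P1,P3] Q2=[]
t=20-24: P1@Q1 runs 4, rem=4, quantum used, demote→Q2. Q0=[] Q1=[P3] Q2=[P1]
t=24-28: P3@Q1 runs 4, rem=5, quantum used, demote→Q2. Q0=[] Q1=[] Q2=[P1,P3]
t=28-32: P1@Q2 runs 4, rem=0, completes. Q0=[] Q1=[] Q2=[P3]
t=32-37: P3@Q2 runs 5, rem=0, completes. Q0=[] Q1=[] Q2=[]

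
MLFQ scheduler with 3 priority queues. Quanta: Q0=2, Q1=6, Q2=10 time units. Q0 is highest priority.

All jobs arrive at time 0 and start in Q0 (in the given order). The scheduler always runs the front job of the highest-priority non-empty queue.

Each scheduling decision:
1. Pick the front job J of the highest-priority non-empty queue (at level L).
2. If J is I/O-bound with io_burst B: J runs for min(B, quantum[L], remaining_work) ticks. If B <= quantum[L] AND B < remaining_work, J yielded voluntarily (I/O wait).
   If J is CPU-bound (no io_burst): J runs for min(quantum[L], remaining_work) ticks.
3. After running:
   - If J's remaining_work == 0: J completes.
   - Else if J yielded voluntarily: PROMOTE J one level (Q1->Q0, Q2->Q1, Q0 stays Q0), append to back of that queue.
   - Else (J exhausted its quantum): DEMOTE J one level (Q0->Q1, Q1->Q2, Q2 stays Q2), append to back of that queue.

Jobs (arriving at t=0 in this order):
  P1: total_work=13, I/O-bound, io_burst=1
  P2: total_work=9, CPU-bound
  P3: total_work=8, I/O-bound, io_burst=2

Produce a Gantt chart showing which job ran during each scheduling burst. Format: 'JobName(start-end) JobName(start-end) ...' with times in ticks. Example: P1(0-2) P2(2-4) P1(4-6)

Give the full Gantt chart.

Answer: P1(0-1) P2(1-3) P3(3-5) P1(5-6) P3(6-8) P1(8-9) P3(9-11) P1(11-12) P3(12-14) P1(14-15) P1(15-16) P1(16-17) P1(17-18) P1(18-19) P1(19-20) P1(20-21) P1(21-22) P1(22-23) P2(23-29) P2(29-30)

Derivation:
t=0-1: P1@Q0 runs 1, rem=12, I/O yield, promote→Q0. Q0=[P2,P3,P1] Q1=[] Q2=[]
t=1-3: P2@Q0 runs 2, rem=7, quantum used, demote→Q1. Q0=[P3,P1] Q1=[P2] Q2=[]
t=3-5: P3@Q0 runs 2, rem=6, I/O yield, promote→Q0. Q0=[P1,P3] Q1=[P2] Q2=[]
t=5-6: P1@Q0 runs 1, rem=11, I/O yield, promote→Q0. Q0=[P3,P1] Q1=[P2] Q2=[]
t=6-8: P3@Q0 runs 2, rem=4, I/O yield, promote→Q0. Q0=[P1,P3] Q1=[P2] Q2=[]
t=8-9: P1@Q0 runs 1, rem=10, I/O yield, promote→Q0. Q0=[P3,P1] Q1=[P2] Q2=[]
t=9-11: P3@Q0 runs 2, rem=2, I/O yield, promote→Q0. Q0=[P1,P3] Q1=[P2] Q2=[]
t=11-12: P1@Q0 runs 1, rem=9, I/O yield, promote→Q0. Q0=[P3,P1] Q1=[P2] Q2=[]
t=12-14: P3@Q0 runs 2, rem=0, completes. Q0=[P1] Q1=[P2] Q2=[]
t=14-15: P1@Q0 runs 1, rem=8, I/O yield, promote→Q0. Q0=[P1] Q1=[P2] Q2=[]
t=15-16: P1@Q0 runs 1, rem=7, I/O yield, promote→Q0. Q0=[P1] Q1=[P2] Q2=[]
t=16-17: P1@Q0 runs 1, rem=6, I/O yield, promote→Q0. Q0=[P1] Q1=[P2] Q2=[]
t=17-18: P1@Q0 runs 1, rem=5, I/O yield, promote→Q0. Q0=[P1] Q1=[P2] Q2=[]
t=18-19: P1@Q0 runs 1, rem=4, I/O yield, promote→Q0. Q0=[P1] Q1=[P2] Q2=[]
t=19-20: P1@Q0 runs 1, rem=3, I/O yield, promote→Q0. Q0=[P1] Q1=[P2] Q2=[]
t=20-21: P1@Q0 runs 1, rem=2, I/O yield, promote→Q0. Q0=[P1] Q1=[P2] Q2=[]
t=21-22: P1@Q0 runs 1, rem=1, I/O yield, promote→Q0. Q0=[P1] Q1=[P2] Q2=[]
t=22-23: P1@Q0 runs 1, rem=0, completes. Q0=[] Q1=[P2] Q2=[]
t=23-29: P2@Q1 runs 6, rem=1, quantum used, demote→Q2. Q0=[] Q1=[] Q2=[P2]
t=29-30: P2@Q2 runs 1, rem=0, completes. Q0=[] Q1=[] Q2=[]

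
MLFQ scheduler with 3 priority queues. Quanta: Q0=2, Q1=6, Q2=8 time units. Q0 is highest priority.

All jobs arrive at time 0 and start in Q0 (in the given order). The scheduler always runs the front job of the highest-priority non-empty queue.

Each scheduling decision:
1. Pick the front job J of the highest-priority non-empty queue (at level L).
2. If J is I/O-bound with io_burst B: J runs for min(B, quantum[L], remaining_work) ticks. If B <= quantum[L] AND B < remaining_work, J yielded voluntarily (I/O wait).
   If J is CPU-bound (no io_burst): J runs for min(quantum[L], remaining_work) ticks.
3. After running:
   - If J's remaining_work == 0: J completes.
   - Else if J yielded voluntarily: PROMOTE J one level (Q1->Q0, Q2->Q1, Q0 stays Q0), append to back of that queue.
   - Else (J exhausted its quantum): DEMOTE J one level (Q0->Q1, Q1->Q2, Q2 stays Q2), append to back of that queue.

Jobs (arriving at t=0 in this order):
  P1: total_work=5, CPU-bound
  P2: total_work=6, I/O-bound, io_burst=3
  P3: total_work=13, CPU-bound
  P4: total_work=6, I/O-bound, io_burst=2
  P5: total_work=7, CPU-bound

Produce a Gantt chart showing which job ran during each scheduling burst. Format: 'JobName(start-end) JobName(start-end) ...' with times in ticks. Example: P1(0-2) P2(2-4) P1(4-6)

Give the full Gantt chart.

t=0-2: P1@Q0 runs 2, rem=3, quantum used, demote→Q1. Q0=[P2,P3,P4,P5] Q1=[P1] Q2=[]
t=2-4: P2@Q0 runs 2, rem=4, quantum used, demote→Q1. Q0=[P3,P4,P5] Q1=[P1,P2] Q2=[]
t=4-6: P3@Q0 runs 2, rem=11, quantum used, demote→Q1. Q0=[P4,P5] Q1=[P1,P2,P3] Q2=[]
t=6-8: P4@Q0 runs 2, rem=4, I/O yield, promote→Q0. Q0=[P5,P4] Q1=[P1,P2,P3] Q2=[]
t=8-10: P5@Q0 runs 2, rem=5, quantum used, demote→Q1. Q0=[P4] Q1=[P1,P2,P3,P5] Q2=[]
t=10-12: P4@Q0 runs 2, rem=2, I/O yield, promote→Q0. Q0=[P4] Q1=[P1,P2,P3,P5] Q2=[]
t=12-14: P4@Q0 runs 2, rem=0, completes. Q0=[] Q1=[P1,P2,P3,P5] Q2=[]
t=14-17: P1@Q1 runs 3, rem=0, completes. Q0=[] Q1=[P2,P3,P5] Q2=[]
t=17-20: P2@Q1 runs 3, rem=1, I/O yield, promote→Q0. Q0=[P2] Q1=[P3,P5] Q2=[]
t=20-21: P2@Q0 runs 1, rem=0, completes. Q0=[] Q1=[P3,P5] Q2=[]
t=21-27: P3@Q1 runs 6, rem=5, quantum used, demote→Q2. Q0=[] Q1=[P5] Q2=[P3]
t=27-32: P5@Q1 runs 5, rem=0, completes. Q0=[] Q1=[] Q2=[P3]
t=32-37: P3@Q2 runs 5, rem=0, completes. Q0=[] Q1=[] Q2=[]

Answer: P1(0-2) P2(2-4) P3(4-6) P4(6-8) P5(8-10) P4(10-12) P4(12-14) P1(14-17) P2(17-20) P2(20-21) P3(21-27) P5(27-32) P3(32-37)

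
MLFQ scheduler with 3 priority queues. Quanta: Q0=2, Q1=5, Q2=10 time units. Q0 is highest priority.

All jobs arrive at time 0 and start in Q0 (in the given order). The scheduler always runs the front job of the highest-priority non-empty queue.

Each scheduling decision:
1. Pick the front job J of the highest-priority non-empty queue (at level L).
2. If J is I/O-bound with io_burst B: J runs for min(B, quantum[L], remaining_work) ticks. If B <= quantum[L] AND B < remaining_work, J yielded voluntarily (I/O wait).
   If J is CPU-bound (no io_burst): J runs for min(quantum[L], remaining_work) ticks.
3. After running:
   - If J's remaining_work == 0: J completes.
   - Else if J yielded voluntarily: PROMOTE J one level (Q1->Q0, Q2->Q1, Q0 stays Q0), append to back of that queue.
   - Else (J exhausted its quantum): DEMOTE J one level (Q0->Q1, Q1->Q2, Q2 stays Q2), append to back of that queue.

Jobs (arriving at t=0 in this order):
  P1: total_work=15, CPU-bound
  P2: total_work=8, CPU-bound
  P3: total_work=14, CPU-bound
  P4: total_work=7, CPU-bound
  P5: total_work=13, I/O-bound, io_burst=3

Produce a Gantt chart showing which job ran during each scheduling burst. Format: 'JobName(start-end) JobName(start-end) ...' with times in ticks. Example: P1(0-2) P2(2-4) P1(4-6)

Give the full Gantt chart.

t=0-2: P1@Q0 runs 2, rem=13, quantum used, demote→Q1. Q0=[P2,P3,P4,P5] Q1=[P1] Q2=[]
t=2-4: P2@Q0 runs 2, rem=6, quantum used, demote→Q1. Q0=[P3,P4,P5] Q1=[P1,P2] Q2=[]
t=4-6: P3@Q0 runs 2, rem=12, quantum used, demote→Q1. Q0=[P4,P5] Q1=[P1,P2,P3] Q2=[]
t=6-8: P4@Q0 runs 2, rem=5, quantum used, demote→Q1. Q0=[P5] Q1=[P1,P2,P3,P4] Q2=[]
t=8-10: P5@Q0 runs 2, rem=11, quantum used, demote→Q1. Q0=[] Q1=[P1,P2,P3,P4,P5] Q2=[]
t=10-15: P1@Q1 runs 5, rem=8, quantum used, demote→Q2. Q0=[] Q1=[P2,P3,P4,P5] Q2=[P1]
t=15-20: P2@Q1 runs 5, rem=1, quantum used, demote→Q2. Q0=[] Q1=[P3,P4,P5] Q2=[P1,P2]
t=20-25: P3@Q1 runs 5, rem=7, quantum used, demote→Q2. Q0=[] Q1=[P4,P5] Q2=[P1,P2,P3]
t=25-30: P4@Q1 runs 5, rem=0, completes. Q0=[] Q1=[P5] Q2=[P1,P2,P3]
t=30-33: P5@Q1 runs 3, rem=8, I/O yield, promote→Q0. Q0=[P5] Q1=[] Q2=[P1,P2,P3]
t=33-35: P5@Q0 runs 2, rem=6, quantum used, demote→Q1. Q0=[] Q1=[P5] Q2=[P1,P2,P3]
t=35-38: P5@Q1 runs 3, rem=3, I/O yield, promote→Q0. Q0=[P5] Q1=[] Q2=[P1,P2,P3]
t=38-40: P5@Q0 runs 2, rem=1, quantum used, demote→Q1. Q0=[] Q1=[P5] Q2=[P1,P2,P3]
t=40-41: P5@Q1 runs 1, rem=0, completes. Q0=[] Q1=[] Q2=[P1,P2,P3]
t=41-49: P1@Q2 runs 8, rem=0, completes. Q0=[] Q1=[] Q2=[P2,P3]
t=49-50: P2@Q2 runs 1, rem=0, completes. Q0=[] Q1=[] Q2=[P3]
t=50-57: P3@Q2 runs 7, rem=0, completes. Q0=[] Q1=[] Q2=[]

Answer: P1(0-2) P2(2-4) P3(4-6) P4(6-8) P5(8-10) P1(10-15) P2(15-20) P3(20-25) P4(25-30) P5(30-33) P5(33-35) P5(35-38) P5(38-40) P5(40-41) P1(41-49) P2(49-50) P3(50-57)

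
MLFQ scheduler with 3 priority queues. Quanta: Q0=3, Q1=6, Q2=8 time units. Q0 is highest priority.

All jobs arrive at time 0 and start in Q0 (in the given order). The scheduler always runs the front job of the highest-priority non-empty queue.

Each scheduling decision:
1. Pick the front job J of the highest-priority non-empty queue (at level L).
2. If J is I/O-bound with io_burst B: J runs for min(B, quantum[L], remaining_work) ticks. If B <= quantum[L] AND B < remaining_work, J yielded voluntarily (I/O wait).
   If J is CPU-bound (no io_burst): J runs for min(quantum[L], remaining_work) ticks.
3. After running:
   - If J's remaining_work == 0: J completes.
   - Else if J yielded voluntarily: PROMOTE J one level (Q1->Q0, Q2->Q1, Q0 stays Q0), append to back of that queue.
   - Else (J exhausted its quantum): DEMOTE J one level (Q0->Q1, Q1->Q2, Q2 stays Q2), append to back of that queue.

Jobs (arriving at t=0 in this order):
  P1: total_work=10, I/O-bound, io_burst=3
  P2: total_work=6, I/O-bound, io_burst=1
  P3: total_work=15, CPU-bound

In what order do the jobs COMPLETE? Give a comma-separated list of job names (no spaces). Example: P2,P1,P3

t=0-3: P1@Q0 runs 3, rem=7, I/O yield, promote→Q0. Q0=[P2,P3,P1] Q1=[] Q2=[]
t=3-4: P2@Q0 runs 1, rem=5, I/O yield, promote→Q0. Q0=[P3,P1,P2] Q1=[] Q2=[]
t=4-7: P3@Q0 runs 3, rem=12, quantum used, demote→Q1. Q0=[P1,P2] Q1=[P3] Q2=[]
t=7-10: P1@Q0 runs 3, rem=4, I/O yield, promote→Q0. Q0=[P2,P1] Q1=[P3] Q2=[]
t=10-11: P2@Q0 runs 1, rem=4, I/O yield, promote→Q0. Q0=[P1,P2] Q1=[P3] Q2=[]
t=11-14: P1@Q0 runs 3, rem=1, I/O yield, promote→Q0. Q0=[P2,P1] Q1=[P3] Q2=[]
t=14-15: P2@Q0 runs 1, rem=3, I/O yield, promote→Q0. Q0=[P1,P2] Q1=[P3] Q2=[]
t=15-16: P1@Q0 runs 1, rem=0, completes. Q0=[P2] Q1=[P3] Q2=[]
t=16-17: P2@Q0 runs 1, rem=2, I/O yield, promote→Q0. Q0=[P2] Q1=[P3] Q2=[]
t=17-18: P2@Q0 runs 1, rem=1, I/O yield, promote→Q0. Q0=[P2] Q1=[P3] Q2=[]
t=18-19: P2@Q0 runs 1, rem=0, completes. Q0=[] Q1=[P3] Q2=[]
t=19-25: P3@Q1 runs 6, rem=6, quantum used, demote→Q2. Q0=[] Q1=[] Q2=[P3]
t=25-31: P3@Q2 runs 6, rem=0, completes. Q0=[] Q1=[] Q2=[]

Answer: P1,P2,P3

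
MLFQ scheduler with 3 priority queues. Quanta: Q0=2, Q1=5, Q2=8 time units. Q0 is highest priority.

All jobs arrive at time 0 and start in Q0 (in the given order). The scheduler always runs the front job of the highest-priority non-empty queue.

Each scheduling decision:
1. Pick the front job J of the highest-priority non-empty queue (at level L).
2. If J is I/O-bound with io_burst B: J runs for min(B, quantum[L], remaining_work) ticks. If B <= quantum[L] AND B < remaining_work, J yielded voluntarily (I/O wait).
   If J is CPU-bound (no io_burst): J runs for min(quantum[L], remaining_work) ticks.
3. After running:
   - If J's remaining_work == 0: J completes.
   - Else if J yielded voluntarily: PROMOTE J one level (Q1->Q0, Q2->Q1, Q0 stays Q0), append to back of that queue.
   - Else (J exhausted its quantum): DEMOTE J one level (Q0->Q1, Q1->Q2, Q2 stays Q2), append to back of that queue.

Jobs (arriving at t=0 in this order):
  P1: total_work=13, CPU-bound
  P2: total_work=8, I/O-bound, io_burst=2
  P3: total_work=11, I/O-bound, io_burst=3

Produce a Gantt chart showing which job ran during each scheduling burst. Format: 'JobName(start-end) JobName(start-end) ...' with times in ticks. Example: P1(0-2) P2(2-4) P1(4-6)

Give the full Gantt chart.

t=0-2: P1@Q0 runs 2, rem=11, quantum used, demote→Q1. Q0=[P2,P3] Q1=[P1] Q2=[]
t=2-4: P2@Q0 runs 2, rem=6, I/O yield, promote→Q0. Q0=[P3,P2] Q1=[P1] Q2=[]
t=4-6: P3@Q0 runs 2, rem=9, quantum used, demote→Q1. Q0=[P2] Q1=[P1,P3] Q2=[]
t=6-8: P2@Q0 runs 2, rem=4, I/O yield, promote→Q0. Q0=[P2] Q1=[P1,P3] Q2=[]
t=8-10: P2@Q0 runs 2, rem=2, I/O yield, promote→Q0. Q0=[P2] Q1=[P1,P3] Q2=[]
t=10-12: P2@Q0 runs 2, rem=0, completes. Q0=[] Q1=[P1,P3] Q2=[]
t=12-17: P1@Q1 runs 5, rem=6, quantum used, demote→Q2. Q0=[] Q1=[P3] Q2=[P1]
t=17-20: P3@Q1 runs 3, rem=6, I/O yield, promote→Q0. Q0=[P3] Q1=[] Q2=[P1]
t=20-22: P3@Q0 runs 2, rem=4, quantum used, demote→Q1. Q0=[] Q1=[P3] Q2=[P1]
t=22-25: P3@Q1 runs 3, rem=1, I/O yield, promote→Q0. Q0=[P3] Q1=[] Q2=[P1]
t=25-26: P3@Q0 runs 1, rem=0, completes. Q0=[] Q1=[] Q2=[P1]
t=26-32: P1@Q2 runs 6, rem=0, completes. Q0=[] Q1=[] Q2=[]

Answer: P1(0-2) P2(2-4) P3(4-6) P2(6-8) P2(8-10) P2(10-12) P1(12-17) P3(17-20) P3(20-22) P3(22-25) P3(25-26) P1(26-32)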